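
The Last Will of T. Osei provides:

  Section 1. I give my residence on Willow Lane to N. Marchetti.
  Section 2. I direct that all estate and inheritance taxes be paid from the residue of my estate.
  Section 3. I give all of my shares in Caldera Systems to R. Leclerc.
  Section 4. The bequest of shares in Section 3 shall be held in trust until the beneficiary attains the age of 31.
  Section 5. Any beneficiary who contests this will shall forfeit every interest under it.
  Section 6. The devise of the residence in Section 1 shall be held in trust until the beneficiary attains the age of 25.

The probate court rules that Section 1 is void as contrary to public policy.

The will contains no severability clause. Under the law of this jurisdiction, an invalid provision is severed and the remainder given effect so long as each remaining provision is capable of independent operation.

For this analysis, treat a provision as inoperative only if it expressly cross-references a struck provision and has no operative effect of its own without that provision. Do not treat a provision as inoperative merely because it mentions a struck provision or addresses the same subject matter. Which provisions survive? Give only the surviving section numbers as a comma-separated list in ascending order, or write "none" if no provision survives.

Section 1 is struck. The only function of Section 6 is the trust for Section 1, so it cannot stand once Section 1 is removed. Under the stated default rule, only provisions that cannot operate independently fall away; the rest are enforced. The provisions still in force are Section 2, Section 3, Section 4, and Section 5.

2, 3, 4, 5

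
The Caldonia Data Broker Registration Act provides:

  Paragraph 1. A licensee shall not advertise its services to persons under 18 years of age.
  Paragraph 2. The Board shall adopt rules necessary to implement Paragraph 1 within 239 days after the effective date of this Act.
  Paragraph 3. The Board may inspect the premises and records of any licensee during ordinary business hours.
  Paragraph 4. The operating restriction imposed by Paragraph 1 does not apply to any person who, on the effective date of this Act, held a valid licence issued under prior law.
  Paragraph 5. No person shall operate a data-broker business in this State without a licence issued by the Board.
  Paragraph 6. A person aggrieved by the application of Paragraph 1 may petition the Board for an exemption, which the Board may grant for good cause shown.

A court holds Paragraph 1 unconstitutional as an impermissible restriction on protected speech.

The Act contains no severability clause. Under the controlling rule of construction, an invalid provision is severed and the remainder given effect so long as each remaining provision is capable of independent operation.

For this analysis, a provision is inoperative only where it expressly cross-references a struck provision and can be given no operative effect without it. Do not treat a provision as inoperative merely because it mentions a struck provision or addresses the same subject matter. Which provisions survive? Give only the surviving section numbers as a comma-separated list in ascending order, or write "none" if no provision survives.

3, 5

Paragraph 1 is struck. Paragraph 2 operates only by reference to Paragraph 1, so it falls with Paragraph 1. Paragraph 4 operates only by reference to Paragraph 1, so it falls with Paragraph 1. The only function of Paragraph 6 is the exemption procedure for Paragraph 1, so it cannot stand once Paragraph 1 is removed. With no severability clause, the stated default rule severs what cannot stand and enforces each remaining provision that can operate on its own. The provisions still in force are Paragraph 3 and Paragraph 5.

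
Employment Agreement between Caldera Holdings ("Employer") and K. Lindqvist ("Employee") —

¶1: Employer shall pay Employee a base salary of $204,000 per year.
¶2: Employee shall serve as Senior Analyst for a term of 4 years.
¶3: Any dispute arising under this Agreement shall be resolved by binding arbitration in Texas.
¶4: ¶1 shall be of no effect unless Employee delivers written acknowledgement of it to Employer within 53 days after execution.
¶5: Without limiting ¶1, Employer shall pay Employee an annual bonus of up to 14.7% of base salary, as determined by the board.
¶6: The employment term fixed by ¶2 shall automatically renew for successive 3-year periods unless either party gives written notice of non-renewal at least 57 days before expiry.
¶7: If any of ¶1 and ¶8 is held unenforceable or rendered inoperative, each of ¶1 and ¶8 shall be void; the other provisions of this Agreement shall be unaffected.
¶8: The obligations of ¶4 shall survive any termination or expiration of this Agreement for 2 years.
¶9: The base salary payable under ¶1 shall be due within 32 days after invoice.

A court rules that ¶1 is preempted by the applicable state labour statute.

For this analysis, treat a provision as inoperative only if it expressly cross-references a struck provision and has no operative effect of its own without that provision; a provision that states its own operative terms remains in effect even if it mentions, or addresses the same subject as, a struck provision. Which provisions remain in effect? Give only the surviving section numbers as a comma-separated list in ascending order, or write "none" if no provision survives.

¶1 is struck. ¶4 merely fixes the acknowledgement condition for ¶1; with ¶1 gone it has nothing to operate on and falls away. ¶9 does nothing except set the payment deadline for the base salary by reference to ¶1; with ¶1 gone it has no independent effect and is inoperative. ¶8 has no operative effect of its own apart from ¶4 and is therefore inoperative. ¶5 mentions ¶1 but its own obligation stands independently of ¶1, so ¶5 is not affected. ¶7 declares ¶1 and ¶8 mutually dependent; since one of them has fallen, all of them are of no effect. The remainder continues in force under ¶7. That leaves ¶2, ¶3, ¶5, ¶6, and ¶7 in effect.

2, 3, 5, 6, 7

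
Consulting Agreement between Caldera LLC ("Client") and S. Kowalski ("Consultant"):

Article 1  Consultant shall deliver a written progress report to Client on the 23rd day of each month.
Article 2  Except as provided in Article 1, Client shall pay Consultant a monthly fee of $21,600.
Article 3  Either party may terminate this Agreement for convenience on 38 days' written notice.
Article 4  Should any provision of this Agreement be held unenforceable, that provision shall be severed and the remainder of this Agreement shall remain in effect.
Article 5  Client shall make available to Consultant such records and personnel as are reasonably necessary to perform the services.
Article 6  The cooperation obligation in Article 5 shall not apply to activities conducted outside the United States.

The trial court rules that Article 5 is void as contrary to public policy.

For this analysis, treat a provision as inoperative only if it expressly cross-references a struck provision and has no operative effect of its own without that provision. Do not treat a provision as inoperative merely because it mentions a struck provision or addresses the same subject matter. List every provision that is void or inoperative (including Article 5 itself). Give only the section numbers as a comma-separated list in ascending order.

Article 5 is struck. The whole of Article 6 is the carve-out from the cooperation obligation, defined by reference to Article 5, so Article 6 cannot stand once Article 5 is removed. Article 4 is a severability clause and preserves every provision that can still be given independent effect. Article 1, Article 2, Article 3, and Article 4 remain in effect.

5, 6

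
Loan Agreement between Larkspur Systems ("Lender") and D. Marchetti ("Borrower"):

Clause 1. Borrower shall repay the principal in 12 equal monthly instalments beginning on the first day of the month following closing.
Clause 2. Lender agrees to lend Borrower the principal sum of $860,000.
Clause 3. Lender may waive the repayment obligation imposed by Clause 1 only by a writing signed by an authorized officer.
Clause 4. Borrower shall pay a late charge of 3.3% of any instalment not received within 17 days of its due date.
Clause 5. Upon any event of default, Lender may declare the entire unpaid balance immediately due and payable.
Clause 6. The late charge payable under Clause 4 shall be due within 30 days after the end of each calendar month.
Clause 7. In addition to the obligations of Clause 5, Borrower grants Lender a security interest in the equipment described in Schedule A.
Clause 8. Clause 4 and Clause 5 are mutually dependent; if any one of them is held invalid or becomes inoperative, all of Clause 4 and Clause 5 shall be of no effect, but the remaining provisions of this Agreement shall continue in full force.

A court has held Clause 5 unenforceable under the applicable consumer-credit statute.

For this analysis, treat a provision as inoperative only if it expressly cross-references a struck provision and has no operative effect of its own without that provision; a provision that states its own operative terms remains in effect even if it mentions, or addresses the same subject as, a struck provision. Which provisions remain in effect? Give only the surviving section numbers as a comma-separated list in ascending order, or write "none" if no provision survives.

Clause 5 is struck. Although Clause 7 refers to Clause 5, its operative terms do not depend on Clause 5, so it remains in effect. Nothing else in the Agreement is defined by reference to Clause 5. Clause 8 declares Clause 4 and Clause 5 mutually dependent; since one of them has fallen, all of them are of no effect. That brings down Clause 4 as well. Clause 6 in turn depends solely on a provision now struck and likewise falls. The remainder continues in force under Clause 8. That leaves Clause 1, Clause 2, Clause 3, Clause 7, and Clause 8 in effect.

1, 2, 3, 7, 8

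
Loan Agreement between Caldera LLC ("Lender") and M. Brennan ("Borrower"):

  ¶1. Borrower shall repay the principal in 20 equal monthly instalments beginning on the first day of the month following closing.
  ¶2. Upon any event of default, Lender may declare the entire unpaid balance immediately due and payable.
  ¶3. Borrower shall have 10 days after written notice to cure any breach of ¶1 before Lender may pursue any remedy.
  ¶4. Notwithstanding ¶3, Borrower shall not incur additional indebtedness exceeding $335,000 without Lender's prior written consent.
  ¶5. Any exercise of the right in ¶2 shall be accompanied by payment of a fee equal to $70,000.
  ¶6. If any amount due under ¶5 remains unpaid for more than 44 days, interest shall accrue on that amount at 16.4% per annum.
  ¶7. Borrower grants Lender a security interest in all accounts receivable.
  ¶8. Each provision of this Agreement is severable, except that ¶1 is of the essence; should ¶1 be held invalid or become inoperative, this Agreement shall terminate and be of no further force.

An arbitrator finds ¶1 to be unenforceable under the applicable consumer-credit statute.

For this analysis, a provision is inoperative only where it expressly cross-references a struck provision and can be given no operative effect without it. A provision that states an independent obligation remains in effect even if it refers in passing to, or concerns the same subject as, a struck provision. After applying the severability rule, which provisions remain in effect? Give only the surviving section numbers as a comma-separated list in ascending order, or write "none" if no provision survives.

¶1 is struck. ¶3 has no operative effect of its own apart from ¶1 and is therefore inoperative. ¶8 makes ¶1 an essential term, and ¶1 is the provision held invalid; under ¶8, the entire Agreement is therefore void. No provision of the Agreement survives.

none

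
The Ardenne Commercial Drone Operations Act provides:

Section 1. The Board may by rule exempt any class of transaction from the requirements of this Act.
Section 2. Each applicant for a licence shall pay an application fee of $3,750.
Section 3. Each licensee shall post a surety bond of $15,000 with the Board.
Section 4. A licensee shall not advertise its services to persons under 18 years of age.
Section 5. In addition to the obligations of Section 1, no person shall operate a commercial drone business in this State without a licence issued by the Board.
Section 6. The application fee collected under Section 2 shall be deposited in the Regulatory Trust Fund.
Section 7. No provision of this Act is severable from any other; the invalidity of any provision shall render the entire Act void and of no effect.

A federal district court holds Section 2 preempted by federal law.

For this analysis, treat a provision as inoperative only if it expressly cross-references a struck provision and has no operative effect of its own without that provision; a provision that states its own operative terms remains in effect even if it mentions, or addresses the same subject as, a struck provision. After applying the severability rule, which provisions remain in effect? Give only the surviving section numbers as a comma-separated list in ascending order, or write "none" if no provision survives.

none

Section 2 is struck. Section 6 does nothing except set the disposition of the application fee by reference to Section 2; with Section 2 gone it has no independent effect and is inoperative. Section 7 provides that the Act is not severable, so the invalidity of any one provision voids the entire Act. No provision of the Act survives.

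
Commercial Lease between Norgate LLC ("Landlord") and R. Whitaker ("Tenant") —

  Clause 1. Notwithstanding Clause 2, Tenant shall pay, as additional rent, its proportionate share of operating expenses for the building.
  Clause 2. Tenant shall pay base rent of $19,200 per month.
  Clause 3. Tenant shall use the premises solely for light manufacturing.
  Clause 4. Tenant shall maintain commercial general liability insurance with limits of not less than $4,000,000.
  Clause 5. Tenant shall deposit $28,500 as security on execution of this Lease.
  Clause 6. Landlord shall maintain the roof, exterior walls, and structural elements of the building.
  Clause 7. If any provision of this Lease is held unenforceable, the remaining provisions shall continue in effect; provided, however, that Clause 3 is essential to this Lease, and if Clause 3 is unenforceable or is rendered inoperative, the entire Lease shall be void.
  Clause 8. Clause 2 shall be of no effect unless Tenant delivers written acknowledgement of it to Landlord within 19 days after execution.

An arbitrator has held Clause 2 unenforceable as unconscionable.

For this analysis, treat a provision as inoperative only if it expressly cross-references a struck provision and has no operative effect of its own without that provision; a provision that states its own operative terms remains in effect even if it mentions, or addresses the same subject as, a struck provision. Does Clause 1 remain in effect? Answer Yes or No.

Yes

Clause 2 is struck. Clause 8 merely fixes the acknowledgement condition for Clause 2; with Clause 2 gone it has nothing to operate on and falls away. Clause 1 mentions Clause 2 but its own obligation stands independently of Clause 2, so Clause 1 is not affected. Clause 7 makes Clause 3 an essential term, but Clause 3 is unaffected, so the severability proviso in Clause 7 preserves the remaining provisions. That leaves Clause 1, Clause 3, Clause 4, Clause 5, Clause 6, and Clause 7 in effect. Clause 1 is among the surviving provisions, so the answer is yes.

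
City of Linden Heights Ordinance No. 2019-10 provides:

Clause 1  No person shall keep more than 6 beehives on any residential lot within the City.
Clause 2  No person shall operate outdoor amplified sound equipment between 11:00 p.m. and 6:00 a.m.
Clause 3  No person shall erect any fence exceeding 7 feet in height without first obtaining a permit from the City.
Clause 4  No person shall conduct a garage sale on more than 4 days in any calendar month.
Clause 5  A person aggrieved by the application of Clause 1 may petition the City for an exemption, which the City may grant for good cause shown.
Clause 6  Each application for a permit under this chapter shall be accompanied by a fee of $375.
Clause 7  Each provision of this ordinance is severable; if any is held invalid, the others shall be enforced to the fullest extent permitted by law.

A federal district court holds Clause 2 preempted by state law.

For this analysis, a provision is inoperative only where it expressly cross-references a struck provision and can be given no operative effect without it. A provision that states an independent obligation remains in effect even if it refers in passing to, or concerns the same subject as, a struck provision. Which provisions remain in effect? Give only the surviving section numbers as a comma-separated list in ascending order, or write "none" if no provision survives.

Clause 2 is struck. Nothing else in the ordinance is defined by reference to Clause 2. Under the severability clause in Clause 7, the remaining provisions continue in force. That leaves Clause 1, Clause 3, Clause 4, Clause 5, Clause 6, and Clause 7 in effect.

1, 3, 4, 5, 6, 7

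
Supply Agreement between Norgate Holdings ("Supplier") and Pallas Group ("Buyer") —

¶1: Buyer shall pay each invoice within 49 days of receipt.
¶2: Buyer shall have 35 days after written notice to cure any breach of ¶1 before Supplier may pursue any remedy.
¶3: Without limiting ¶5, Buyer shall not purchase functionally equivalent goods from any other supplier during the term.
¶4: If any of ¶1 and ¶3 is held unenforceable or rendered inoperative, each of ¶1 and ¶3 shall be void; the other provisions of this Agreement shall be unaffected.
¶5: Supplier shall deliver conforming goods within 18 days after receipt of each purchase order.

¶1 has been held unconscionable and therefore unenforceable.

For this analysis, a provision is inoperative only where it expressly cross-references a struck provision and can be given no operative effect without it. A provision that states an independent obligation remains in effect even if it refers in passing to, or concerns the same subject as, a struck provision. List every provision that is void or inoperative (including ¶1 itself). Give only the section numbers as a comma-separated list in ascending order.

1, 2, 3

¶1 is struck. The only function of ¶2 is the cure period for breach of ¶1, so it cannot stand once ¶1 is removed. ¶4 declares ¶1 and ¶3 mutually dependent; since one of them has fallen, all of them are of no effect. That brings down ¶3 as well. The remainder continues in force under ¶4. That leaves ¶4 and ¶5 in effect.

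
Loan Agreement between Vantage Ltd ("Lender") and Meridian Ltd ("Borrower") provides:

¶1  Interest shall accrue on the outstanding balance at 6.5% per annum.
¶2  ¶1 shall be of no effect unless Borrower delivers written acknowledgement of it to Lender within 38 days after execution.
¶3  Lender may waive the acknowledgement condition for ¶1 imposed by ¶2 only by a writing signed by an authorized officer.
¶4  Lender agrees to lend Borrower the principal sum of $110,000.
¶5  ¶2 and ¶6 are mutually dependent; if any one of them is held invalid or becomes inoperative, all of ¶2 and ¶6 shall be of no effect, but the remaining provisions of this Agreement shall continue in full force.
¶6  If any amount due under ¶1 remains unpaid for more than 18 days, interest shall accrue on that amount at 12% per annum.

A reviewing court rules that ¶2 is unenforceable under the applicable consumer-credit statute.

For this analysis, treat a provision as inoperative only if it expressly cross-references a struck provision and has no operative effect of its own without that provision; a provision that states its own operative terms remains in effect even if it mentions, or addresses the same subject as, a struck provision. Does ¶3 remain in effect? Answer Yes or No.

No

¶2 is struck. ¶3 operates only by reference to ¶2, so it falls with ¶2. ¶5 declares ¶2 and ¶6 mutually dependent; since one of them has fallen, all of them are of no effect. That brings down ¶6 as well. The remainder continues in force under ¶5. The provisions still in force are ¶1, ¶4, and ¶5. ¶3 is among the inoperative provisions, so the answer is no.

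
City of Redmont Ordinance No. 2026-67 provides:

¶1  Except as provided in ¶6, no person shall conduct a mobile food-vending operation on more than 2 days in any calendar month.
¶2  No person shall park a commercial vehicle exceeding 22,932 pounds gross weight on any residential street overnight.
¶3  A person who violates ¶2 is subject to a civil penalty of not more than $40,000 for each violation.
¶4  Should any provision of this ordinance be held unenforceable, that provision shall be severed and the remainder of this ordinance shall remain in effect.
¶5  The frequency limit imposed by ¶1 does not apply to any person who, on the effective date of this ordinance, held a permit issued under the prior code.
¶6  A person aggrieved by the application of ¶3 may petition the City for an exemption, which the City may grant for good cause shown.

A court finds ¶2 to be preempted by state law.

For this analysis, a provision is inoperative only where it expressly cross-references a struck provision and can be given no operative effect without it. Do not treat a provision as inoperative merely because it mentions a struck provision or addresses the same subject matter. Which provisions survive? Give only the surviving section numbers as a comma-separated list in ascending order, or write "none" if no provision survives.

1, 4, 5

¶2 is struck. ¶3 has no operative effect of its own apart from ¶2 and is therefore inoperative. The only function of ¶6 is the exemption procedure for ¶3, so it cannot stand once ¶3 is removed. Although ¶1 refers to ¶6, its operative terms do not depend on ¶6, so it remains in effect. ¶4 is a severability clause and preserves every provision that can still be given independent effect. ¶1, ¶4, and ¶5 remain in effect.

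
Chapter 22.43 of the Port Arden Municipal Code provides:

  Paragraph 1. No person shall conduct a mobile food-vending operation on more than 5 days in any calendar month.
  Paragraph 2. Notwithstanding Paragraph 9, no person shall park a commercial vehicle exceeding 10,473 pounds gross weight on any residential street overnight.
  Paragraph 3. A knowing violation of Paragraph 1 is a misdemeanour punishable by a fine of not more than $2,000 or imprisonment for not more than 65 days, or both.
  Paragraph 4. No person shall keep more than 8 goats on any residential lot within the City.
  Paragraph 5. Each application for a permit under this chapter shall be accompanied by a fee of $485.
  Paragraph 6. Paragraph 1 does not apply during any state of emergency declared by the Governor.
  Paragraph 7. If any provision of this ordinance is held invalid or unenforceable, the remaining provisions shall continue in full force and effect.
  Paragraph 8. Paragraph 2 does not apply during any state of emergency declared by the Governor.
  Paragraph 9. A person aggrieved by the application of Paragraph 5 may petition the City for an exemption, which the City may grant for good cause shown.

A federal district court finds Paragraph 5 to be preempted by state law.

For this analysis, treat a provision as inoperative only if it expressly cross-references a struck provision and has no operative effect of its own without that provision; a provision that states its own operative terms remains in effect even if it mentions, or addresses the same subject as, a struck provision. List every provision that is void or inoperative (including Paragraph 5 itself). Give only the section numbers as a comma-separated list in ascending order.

5, 9

Paragraph 5 is struck. The only function of Paragraph 9 is the exemption procedure for Paragraph 5, so it cannot stand once Paragraph 5 is removed. Although Paragraph 2 refers to Paragraph 9, its operative terms do not depend on Paragraph 9, so it remains in effect. Paragraph 7 is a severability clause and preserves every provision that can still be given independent effect. That leaves Paragraph 1, Paragraph 2, Paragraph 3, Paragraph 4, Paragraph 6, Paragraph 7, and Paragraph 8 in effect.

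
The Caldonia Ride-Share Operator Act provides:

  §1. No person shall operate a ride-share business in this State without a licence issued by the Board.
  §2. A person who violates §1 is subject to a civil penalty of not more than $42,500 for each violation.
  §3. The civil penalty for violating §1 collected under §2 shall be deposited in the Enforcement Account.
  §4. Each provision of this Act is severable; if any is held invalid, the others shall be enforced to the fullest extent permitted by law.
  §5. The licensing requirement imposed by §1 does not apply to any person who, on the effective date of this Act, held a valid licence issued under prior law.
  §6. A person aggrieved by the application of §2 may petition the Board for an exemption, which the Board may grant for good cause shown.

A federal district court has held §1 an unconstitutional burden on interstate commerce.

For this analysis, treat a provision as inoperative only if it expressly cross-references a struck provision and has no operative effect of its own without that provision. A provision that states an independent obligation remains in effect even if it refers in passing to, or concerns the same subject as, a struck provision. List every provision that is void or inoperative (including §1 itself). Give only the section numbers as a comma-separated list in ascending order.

§1 is struck. §2 operates only by reference to §1, so it falls with §1. §5 operates only by reference to §1, so it falls with §1. §3 operates only by reference to §2, so it falls with §2. §6 merely fixes the exemption procedure for §2; with §2 gone it has nothing to operate on and falls away. §4 is a severability clause and preserves every provision that can still be given independent effect. Only §4 remains in effect.

1, 2, 3, 5, 6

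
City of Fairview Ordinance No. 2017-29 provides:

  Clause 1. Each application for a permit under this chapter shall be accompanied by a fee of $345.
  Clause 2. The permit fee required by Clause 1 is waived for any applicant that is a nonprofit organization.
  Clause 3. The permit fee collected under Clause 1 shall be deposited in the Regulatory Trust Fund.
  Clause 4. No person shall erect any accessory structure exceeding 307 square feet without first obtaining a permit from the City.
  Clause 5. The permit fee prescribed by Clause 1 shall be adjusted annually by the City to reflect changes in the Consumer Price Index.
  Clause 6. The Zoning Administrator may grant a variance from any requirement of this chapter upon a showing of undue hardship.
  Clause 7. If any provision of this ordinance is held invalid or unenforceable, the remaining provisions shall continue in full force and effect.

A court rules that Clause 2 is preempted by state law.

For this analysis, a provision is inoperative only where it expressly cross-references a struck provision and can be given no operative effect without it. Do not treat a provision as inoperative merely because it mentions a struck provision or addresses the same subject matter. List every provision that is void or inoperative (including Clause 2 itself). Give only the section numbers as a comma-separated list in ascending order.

2

Clause 2 is struck. No other provision's operative terms depend on Clause 2. Clause 7 is a severability clause and preserves every provision that can still be given independent effect. Clause 1, Clause 3, Clause 4, Clause 5, Clause 6, and Clause 7 remain in effect.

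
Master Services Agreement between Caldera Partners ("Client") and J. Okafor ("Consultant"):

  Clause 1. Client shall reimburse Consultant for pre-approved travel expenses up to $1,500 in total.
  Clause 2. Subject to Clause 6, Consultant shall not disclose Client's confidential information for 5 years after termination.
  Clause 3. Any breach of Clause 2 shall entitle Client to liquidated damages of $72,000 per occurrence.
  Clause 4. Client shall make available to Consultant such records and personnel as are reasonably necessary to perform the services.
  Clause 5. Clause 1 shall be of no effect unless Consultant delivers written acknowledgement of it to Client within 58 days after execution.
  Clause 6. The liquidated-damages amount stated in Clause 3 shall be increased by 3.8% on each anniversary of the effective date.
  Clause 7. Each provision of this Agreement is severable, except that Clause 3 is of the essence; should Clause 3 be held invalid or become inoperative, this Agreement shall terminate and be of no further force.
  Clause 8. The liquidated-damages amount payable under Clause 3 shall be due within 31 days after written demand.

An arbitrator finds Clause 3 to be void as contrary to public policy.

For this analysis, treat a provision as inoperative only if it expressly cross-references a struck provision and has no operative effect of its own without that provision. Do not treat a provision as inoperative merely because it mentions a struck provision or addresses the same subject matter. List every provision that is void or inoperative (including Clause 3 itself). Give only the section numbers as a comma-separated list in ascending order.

1, 2, 3, 4, 5, 6, 7, 8

Clause 3 is struck. The whole of Clause 6 is the escalation of the liquidated-damages amount, defined by reference to Clause 3, so Clause 6 cannot stand once Clause 3 is removed. Clause 8 has no operative effect of its own apart from Clause 3 and is therefore inoperative. Clause 7 makes Clause 3 an essential term, and Clause 3 is the provision held invalid; under Clause 7, the entire Agreement is therefore void. No provision of the Agreement survives.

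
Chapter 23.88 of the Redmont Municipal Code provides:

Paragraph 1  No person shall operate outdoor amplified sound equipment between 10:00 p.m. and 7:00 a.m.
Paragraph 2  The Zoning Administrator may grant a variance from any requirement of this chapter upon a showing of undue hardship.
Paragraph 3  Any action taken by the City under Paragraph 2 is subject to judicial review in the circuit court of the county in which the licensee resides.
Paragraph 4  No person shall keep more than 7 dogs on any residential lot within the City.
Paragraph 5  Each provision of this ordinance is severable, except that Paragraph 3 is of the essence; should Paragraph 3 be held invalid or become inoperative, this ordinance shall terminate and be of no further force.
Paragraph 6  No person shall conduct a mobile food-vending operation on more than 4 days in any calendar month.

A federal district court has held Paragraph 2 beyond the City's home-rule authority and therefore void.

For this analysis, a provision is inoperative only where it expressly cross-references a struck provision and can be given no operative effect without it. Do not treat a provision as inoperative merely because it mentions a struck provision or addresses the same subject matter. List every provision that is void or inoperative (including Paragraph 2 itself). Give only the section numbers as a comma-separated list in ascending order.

Paragraph 2 is struck. Paragraph 3 merely fixes the judicial-review right for Paragraph 2; with Paragraph 2 gone it has nothing to operate on and falls away. Paragraph 5 makes Paragraph 3 an essential term, and Paragraph 3 has been rendered inoperative by the cascade; under Paragraph 5, the entire ordinance is therefore void. No provision of the ordinance survives.

1, 2, 3, 4, 5, 6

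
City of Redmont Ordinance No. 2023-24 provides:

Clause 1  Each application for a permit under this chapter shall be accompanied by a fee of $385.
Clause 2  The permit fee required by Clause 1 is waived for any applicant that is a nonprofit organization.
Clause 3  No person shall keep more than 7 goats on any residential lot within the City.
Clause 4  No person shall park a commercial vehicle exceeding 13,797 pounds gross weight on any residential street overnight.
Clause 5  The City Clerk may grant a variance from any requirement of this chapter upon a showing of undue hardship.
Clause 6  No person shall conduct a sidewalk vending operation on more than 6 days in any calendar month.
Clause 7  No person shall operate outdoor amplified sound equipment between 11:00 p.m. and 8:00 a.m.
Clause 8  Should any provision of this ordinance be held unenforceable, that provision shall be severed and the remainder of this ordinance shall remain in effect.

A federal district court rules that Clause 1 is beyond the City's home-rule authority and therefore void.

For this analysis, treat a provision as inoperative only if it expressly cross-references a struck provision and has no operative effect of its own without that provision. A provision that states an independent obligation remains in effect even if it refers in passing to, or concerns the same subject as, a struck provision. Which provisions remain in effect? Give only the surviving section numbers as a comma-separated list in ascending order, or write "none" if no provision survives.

3, 4, 5, 6, 7, 8

Clause 1 is struck. Clause 2 has no operative effect of its own apart from Clause 1 and is therefore inoperative. Clause 8 is a severability clause and preserves every provision that can still be given independent effect. The provisions still in force are Clause 3, Clause 4, Clause 5, Clause 6, Clause 7, and Clause 8.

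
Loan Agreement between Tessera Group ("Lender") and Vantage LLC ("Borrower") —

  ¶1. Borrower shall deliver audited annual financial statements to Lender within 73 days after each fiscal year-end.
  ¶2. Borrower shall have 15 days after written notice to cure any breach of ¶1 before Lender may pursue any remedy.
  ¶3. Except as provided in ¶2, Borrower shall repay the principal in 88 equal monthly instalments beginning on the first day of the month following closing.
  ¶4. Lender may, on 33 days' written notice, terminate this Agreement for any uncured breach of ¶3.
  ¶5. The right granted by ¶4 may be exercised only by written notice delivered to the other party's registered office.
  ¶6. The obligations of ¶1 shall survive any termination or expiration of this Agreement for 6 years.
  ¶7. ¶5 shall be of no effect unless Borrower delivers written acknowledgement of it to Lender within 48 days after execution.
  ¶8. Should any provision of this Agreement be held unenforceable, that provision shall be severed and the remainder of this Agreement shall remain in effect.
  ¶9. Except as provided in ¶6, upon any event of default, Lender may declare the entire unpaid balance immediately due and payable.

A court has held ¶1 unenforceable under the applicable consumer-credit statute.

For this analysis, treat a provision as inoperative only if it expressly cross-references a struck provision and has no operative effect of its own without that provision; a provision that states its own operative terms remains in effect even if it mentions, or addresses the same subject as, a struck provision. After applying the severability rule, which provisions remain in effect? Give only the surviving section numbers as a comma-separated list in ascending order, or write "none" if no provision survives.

¶1 is struck. The only function of ¶2 is the cure period for breach of ¶1, so it cannot stand once ¶1 is removed. ¶6 merely fixes the survival period for ¶1; with ¶1 gone it has nothing to operate on and falls away. ¶9 mentions ¶6 but its own obligation stands independently of ¶6, so ¶9 is not affected. ¶3 mentions ¶2 but its own obligation stands independently of ¶2, so ¶3 is not affected. ¶8 is a severability clause and preserves every provision that can still be given independent effect. The provisions still in force are ¶3, ¶4, ¶5, ¶7, ¶8, and ¶9.

3, 4, 5, 7, 8, 9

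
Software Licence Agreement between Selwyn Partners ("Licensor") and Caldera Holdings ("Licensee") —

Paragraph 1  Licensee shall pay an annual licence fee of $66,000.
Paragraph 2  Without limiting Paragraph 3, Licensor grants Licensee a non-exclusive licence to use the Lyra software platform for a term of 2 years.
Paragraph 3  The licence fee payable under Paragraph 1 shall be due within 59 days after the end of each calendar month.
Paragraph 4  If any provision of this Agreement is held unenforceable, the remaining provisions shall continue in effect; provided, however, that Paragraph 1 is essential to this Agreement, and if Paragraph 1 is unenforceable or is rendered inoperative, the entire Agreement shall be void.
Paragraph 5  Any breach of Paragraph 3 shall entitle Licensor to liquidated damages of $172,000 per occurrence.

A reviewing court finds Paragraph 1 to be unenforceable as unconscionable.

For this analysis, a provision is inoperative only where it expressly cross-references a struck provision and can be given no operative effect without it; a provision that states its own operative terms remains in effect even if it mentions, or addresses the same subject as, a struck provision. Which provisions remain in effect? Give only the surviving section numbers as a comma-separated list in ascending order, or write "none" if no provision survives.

none

Paragraph 1 is struck. The whole of Paragraph 3 is the payment deadline for the licence fee, defined by reference to Paragraph 1, so Paragraph 3 cannot stand once Paragraph 1 is removed. Paragraph 5 has no operative effect of its own apart from Paragraph 3 and is therefore inoperative. Paragraph 4 makes Paragraph 1 an essential term, and Paragraph 1 is the provision held invalid; under Paragraph 4, the entire Agreement is therefore void. No provision of the Agreement survives.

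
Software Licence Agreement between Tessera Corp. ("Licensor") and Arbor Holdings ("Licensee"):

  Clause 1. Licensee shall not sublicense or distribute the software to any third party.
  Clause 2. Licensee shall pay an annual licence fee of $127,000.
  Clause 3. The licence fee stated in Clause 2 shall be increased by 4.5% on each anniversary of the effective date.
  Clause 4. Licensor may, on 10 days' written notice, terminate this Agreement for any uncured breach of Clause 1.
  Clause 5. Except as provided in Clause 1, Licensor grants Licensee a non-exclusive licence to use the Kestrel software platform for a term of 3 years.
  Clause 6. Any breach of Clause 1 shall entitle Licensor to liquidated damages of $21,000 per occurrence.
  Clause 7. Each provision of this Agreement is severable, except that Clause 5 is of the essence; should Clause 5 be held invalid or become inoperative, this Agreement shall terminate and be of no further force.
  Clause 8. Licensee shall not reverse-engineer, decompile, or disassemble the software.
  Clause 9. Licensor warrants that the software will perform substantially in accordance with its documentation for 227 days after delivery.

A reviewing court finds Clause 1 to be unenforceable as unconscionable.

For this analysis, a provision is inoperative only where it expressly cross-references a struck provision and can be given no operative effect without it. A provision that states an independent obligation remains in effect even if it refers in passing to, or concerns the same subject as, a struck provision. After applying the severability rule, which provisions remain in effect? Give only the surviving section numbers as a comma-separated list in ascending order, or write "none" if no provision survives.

2, 3, 5, 7, 8, 9

Clause 1 is struck. The only function of Clause 4 is the termination right for breach of Clause 1, so it cannot stand once Clause 1 is removed. Clause 6 operates only by reference to Clause 1, so it falls with Clause 1. Clause 5 mentions Clause 1 but its own obligation stands independently of Clause 1, so Clause 5 is not affected. Clause 7 makes Clause 5 an essential term, but Clause 5 is unaffected, so the severability proviso in Clause 7 preserves the remaining provisions. That leaves Clause 2, Clause 3, Clause 5, Clause 7, Clause 8, and Clause 9 in effect.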